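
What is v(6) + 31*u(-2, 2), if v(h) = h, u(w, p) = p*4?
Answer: 254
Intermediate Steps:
u(w, p) = 4*p
v(6) + 31*u(-2, 2) = 6 + 31*(4*2) = 6 + 31*8 = 6 + 248 = 254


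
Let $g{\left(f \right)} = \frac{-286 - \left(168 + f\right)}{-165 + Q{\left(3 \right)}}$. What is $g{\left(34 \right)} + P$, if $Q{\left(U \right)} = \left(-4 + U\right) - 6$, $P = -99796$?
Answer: $- \frac{4291106}{43} \approx -99793.0$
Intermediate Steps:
$Q{\left(U \right)} = -10 + U$
$g{\left(f \right)} = \frac{227}{86} + \frac{f}{172}$ ($g{\left(f \right)} = \frac{-286 - \left(168 + f\right)}{-165 + \left(-10 + 3\right)} = \frac{-454 - f}{-165 - 7} = \frac{-454 - f}{-172} = \left(-454 - f\right) \left(- \frac{1}{172}\right) = \frac{227}{86} + \frac{f}{172}$)
$g{\left(34 \right)} + P = \left(\frac{227}{86} + \frac{1}{172} \cdot 34\right) - 99796 = \left(\frac{227}{86} + \frac{17}{86}\right) - 99796 = \frac{122}{43} - 99796 = - \frac{4291106}{43}$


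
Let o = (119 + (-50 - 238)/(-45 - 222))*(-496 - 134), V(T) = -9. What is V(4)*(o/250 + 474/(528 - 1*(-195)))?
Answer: 1457182539/536225 ≈ 2717.5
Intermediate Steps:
o = -6732810/89 (o = (119 - 288/(-267))*(-630) = (119 - 288*(-1/267))*(-630) = (119 + 96/89)*(-630) = (10687/89)*(-630) = -6732810/89 ≈ -75650.)
V(4)*(o/250 + 474/(528 - 1*(-195))) = -9*(-6732810/89/250 + 474/(528 - 1*(-195))) = -9*(-6732810/89*1/250 + 474/(528 + 195)) = -9*(-673281/2225 + 474/723) = -9*(-673281/2225 + 474*(1/723)) = -9*(-673281/2225 + 158/241) = -9*(-161909171/536225) = 1457182539/536225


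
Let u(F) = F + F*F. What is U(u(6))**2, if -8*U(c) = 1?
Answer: 1/64 ≈ 0.015625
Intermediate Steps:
u(F) = F + F**2
U(c) = -1/8 (U(c) = -1/8*1 = -1/8)
U(u(6))**2 = (-1/8)**2 = 1/64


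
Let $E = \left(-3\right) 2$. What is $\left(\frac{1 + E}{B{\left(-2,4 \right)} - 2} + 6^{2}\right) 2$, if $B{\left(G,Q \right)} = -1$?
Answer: $\frac{226}{3} \approx 75.333$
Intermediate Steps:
$E = -6$
$\left(\frac{1 + E}{B{\left(-2,4 \right)} - 2} + 6^{2}\right) 2 = \left(\frac{1 - 6}{-1 - 2} + 6^{2}\right) 2 = \left(- \frac{5}{-3} + 36\right) 2 = \left(\left(-5\right) \left(- \frac{1}{3}\right) + 36\right) 2 = \left(\frac{5}{3} + 36\right) 2 = \frac{113}{3} \cdot 2 = \frac{226}{3}$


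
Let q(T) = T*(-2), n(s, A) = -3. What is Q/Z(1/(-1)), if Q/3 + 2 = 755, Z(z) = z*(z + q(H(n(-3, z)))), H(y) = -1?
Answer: -2259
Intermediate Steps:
q(T) = -2*T
Z(z) = z*(2 + z) (Z(z) = z*(z - 2*(-1)) = z*(z + 2) = z*(2 + z))
Q = 2259 (Q = -6 + 3*755 = -6 + 2265 = 2259)
Q/Z(1/(-1)) = 2259/(((2 + 1/(-1))/(-1))) = 2259/((-(2 - 1))) = 2259/((-1*1)) = 2259/(-1) = 2259*(-1) = -2259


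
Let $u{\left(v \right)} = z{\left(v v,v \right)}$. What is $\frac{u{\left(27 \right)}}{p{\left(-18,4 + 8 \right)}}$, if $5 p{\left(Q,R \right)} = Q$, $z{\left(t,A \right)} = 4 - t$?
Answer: $\frac{3625}{18} \approx 201.39$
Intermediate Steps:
$p{\left(Q,R \right)} = \frac{Q}{5}$
$u{\left(v \right)} = 4 - v^{2}$ ($u{\left(v \right)} = 4 - v v = 4 - v^{2}$)
$\frac{u{\left(27 \right)}}{p{\left(-18,4 + 8 \right)}} = \frac{4 - 27^{2}}{\frac{1}{5} \left(-18\right)} = \frac{4 - 729}{- \frac{18}{5}} = \left(4 - 729\right) \left(- \frac{5}{18}\right) = \left(-725\right) \left(- \frac{5}{18}\right) = \frac{3625}{18}$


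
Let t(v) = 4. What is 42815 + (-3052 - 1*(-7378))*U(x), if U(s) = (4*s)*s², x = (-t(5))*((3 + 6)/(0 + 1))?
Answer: -807292609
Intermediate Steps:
x = -36 (x = (-1*4)*((3 + 6)/(0 + 1)) = -36/1 = -36 ≈ -36.000)
U(s) = 4*s³
42815 + (-3052 - 1*(-7378))*U(x) = 42815 + (-3052 - 1*(-7378))*(4*(-36)³) = 42815 + (-3052 + 7378)*(4*(-46656)) = 42815 + 4326*(-186624) = 42815 - 807335424 = -807292609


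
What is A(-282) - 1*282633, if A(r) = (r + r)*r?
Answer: -123585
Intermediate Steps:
A(r) = 2*r**2 (A(r) = (2*r)*r = 2*r**2)
A(-282) - 1*282633 = 2*(-282)**2 - 1*282633 = 2*79524 - 282633 = 159048 - 282633 = -123585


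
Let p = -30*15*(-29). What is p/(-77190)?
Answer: -435/2573 ≈ -0.16906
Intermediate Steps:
p = 13050 (p = -450*(-29) = 13050)
p/(-77190) = 13050/(-77190) = 13050*(-1/77190) = -435/2573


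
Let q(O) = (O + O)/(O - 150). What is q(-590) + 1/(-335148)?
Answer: 19773695/12400476 ≈ 1.5946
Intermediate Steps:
q(O) = 2*O/(-150 + O) (q(O) = (2*O)/(-150 + O) = 2*O/(-150 + O))
q(-590) + 1/(-335148) = 2*(-590)/(-150 - 590) + 1/(-335148) = 2*(-590)/(-740) - 1/335148 = 2*(-590)*(-1/740) - 1/335148 = 59/37 - 1/335148 = 19773695/12400476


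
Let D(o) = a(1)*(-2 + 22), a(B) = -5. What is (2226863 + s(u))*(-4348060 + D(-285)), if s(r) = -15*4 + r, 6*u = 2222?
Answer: -29052318003200/3 ≈ -9.6841e+12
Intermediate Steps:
u = 1111/3 (u = (⅙)*2222 = 1111/3 ≈ 370.33)
D(o) = -100 (D(o) = -5*(-2 + 22) = -5*20 = -100)
s(r) = -60 + r
(2226863 + s(u))*(-4348060 + D(-285)) = (2226863 + (-60 + 1111/3))*(-4348060 - 100) = (2226863 + 931/3)*(-4348160) = (6681520/3)*(-4348160) = -29052318003200/3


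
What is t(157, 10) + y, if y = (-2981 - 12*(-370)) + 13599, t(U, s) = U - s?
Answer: 15205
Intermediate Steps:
y = 15058 (y = (-2981 + 4440) + 13599 = 1459 + 13599 = 15058)
t(157, 10) + y = (157 - 1*10) + 15058 = (157 - 10) + 15058 = 147 + 15058 = 15205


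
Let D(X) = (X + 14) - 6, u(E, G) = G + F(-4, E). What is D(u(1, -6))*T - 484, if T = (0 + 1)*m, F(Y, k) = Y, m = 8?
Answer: -500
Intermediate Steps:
u(E, G) = -4 + G (u(E, G) = G - 4 = -4 + G)
T = 8 (T = (0 + 1)*8 = 1*8 = 8)
D(X) = 8 + X (D(X) = (14 + X) - 6 = 8 + X)
D(u(1, -6))*T - 484 = (8 + (-4 - 6))*8 - 484 = (8 - 10)*8 - 484 = -2*8 - 484 = -16 - 484 = -500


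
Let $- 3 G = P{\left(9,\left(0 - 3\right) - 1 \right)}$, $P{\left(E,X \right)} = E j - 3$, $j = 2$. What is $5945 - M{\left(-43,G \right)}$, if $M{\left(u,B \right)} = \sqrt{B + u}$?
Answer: $5945 - 4 i \sqrt{3} \approx 5945.0 - 6.9282 i$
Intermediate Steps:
$P{\left(E,X \right)} = -3 + 2 E$ ($P{\left(E,X \right)} = E 2 - 3 = 2 E - 3 = -3 + 2 E$)
$G = -5$ ($G = - \frac{-3 + 2 \cdot 9}{3} = - \frac{-3 + 18}{3} = \left(- \frac{1}{3}\right) 15 = -5$)
$5945 - M{\left(-43,G \right)} = 5945 - \sqrt{-5 - 43} = 5945 - \sqrt{-48} = 5945 - 4 i \sqrt{3}$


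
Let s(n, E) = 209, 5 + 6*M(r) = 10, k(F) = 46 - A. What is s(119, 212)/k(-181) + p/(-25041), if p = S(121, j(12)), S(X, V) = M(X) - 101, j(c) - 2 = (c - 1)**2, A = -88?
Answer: 7870487/5033241 ≈ 1.5637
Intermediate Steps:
k(F) = 134 (k(F) = 46 - 1*(-88) = 46 + 88 = 134)
M(r) = 5/6 (M(r) = -5/6 + (1/6)*10 = -5/6 + 5/3 = 5/6)
j(c) = 2 + (-1 + c)**2 (j(c) = 2 + (c - 1)**2 = 2 + (-1 + c)**2)
S(X, V) = -601/6 (S(X, V) = 5/6 - 101 = -601/6)
p = -601/6 ≈ -100.17
s(119, 212)/k(-181) + p/(-25041) = 209/134 - 601/6/(-25041) = 209*(1/134) - 601/6*(-1/25041) = 209/134 + 601/150246 = 7870487/5033241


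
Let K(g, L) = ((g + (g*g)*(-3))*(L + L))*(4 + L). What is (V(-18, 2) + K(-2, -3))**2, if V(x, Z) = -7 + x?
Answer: 3481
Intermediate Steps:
K(g, L) = 2*L*(4 + L)*(g - 3*g**2) (K(g, L) = ((g + g**2*(-3))*(2*L))*(4 + L) = ((g - 3*g**2)*(2*L))*(4 + L) = (2*L*(g - 3*g**2))*(4 + L) = 2*L*(4 + L)*(g - 3*g**2))
(V(-18, 2) + K(-2, -3))**2 = ((-7 - 18) + 2*(-3)*(-2)*(4 - 3 - 12*(-2) - 3*(-3)*(-2)))**2 = (-25 + 2*(-3)*(-2)*(4 - 3 + 24 - 18))**2 = (-25 + 2*(-3)*(-2)*7)**2 = (-25 + 84)**2 = 59**2 = 3481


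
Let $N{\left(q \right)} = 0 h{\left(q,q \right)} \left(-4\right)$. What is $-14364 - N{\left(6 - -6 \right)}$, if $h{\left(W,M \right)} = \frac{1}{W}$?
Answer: $-14364$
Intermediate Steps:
$N{\left(q \right)} = 0$ ($N{\left(q \right)} = \frac{0}{q} \left(-4\right) = 0 \left(-4\right) = 0$)
$-14364 - N{\left(6 - -6 \right)} = -14364 - 0 = -14364 + 0 = -14364$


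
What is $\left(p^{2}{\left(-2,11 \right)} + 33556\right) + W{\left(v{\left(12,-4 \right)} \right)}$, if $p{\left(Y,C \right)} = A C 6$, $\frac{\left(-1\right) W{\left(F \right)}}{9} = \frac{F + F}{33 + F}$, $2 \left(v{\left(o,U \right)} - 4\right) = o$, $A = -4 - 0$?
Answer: $\frac{4439656}{43} \approx 1.0325 \cdot 10^{5}$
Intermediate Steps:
$A = -4$ ($A = -4 + 0 = -4$)
$v{\left(o,U \right)} = 4 + \frac{o}{2}$
$W{\left(F \right)} = - \frac{18 F}{33 + F}$ ($W{\left(F \right)} = - 9 \frac{F + F}{33 + F} = - 9 \frac{2 F}{33 + F} = - \frac{18 F}{33 + F}$)
$p{\left(Y,C \right)} = - 24 C$ ($p{\left(Y,C \right)} = - 4 C 6 = - 24 C$)
$\left(p^{2}{\left(-2,11 \right)} + 33556\right) + W{\left(v{\left(12,-4 \right)} \right)} = \left(\left(\left(-24\right) 11\right)^{2} + 33556\right) - \frac{18 \left(4 + \frac{1}{2} \cdot 12\right)}{33 + \left(4 + \frac{1}{2} \cdot 12\right)} = \left(\left(-264\right)^{2} + 33556\right) - \frac{18 \left(4 + 6\right)}{33 + \left(4 + 6\right)} = \left(69696 + 33556\right) - \frac{180}{33 + 10} = 103252 - \frac{180}{43} = \frac{4439656}{43}$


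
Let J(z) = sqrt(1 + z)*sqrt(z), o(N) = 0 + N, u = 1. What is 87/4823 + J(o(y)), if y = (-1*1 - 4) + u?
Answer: 87/4823 - 2*sqrt(3) ≈ -3.4461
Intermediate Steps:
y = -4 (y = (-1*1 - 4) + 1 = (-1 - 4) + 1 = -5 + 1 = -4)
o(N) = N
J(z) = sqrt(z)*sqrt(1 + z)
87/4823 + J(o(y)) = 87/4823 + sqrt(-4)*sqrt(1 - 4) = 87*(1/4823) + (2*I)*sqrt(-3) = 87/4823 + (2*I)*(I*sqrt(3)) = 87/4823 - 2*sqrt(3)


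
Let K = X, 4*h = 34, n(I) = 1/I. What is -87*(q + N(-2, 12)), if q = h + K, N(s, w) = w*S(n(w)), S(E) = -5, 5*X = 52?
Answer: 35757/10 ≈ 3575.7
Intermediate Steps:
X = 52/5 (X = (⅕)*52 = 52/5 ≈ 10.400)
h = 17/2 (h = (¼)*34 = 17/2 ≈ 8.5000)
K = 52/5 ≈ 10.400
N(s, w) = -5*w (N(s, w) = w*(-5) = -5*w)
q = 189/10 (q = 17/2 + 52/5 = 189/10 ≈ 18.900)
-87*(q + N(-2, 12)) = -87*(189/10 - 5*12) = -87*(189/10 - 60) = -87*(-411/10) = 35757/10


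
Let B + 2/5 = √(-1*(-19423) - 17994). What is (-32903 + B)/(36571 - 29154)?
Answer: -164517/37085 + √1429/7417 ≈ -4.4311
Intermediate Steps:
B = -⅖ + √1429 (B = -⅖ + √(-1*(-19423) - 17994) = -⅖ + √(19423 - 17994) = -⅖ + √1429 ≈ 37.402)
(-32903 + B)/(36571 - 29154) = (-32903 + (-⅖ + √1429))/(36571 - 29154) = (-164517/5 + √1429)/7417 = (-164517/5 + √1429)*(1/7417) = -164517/37085 + √1429/7417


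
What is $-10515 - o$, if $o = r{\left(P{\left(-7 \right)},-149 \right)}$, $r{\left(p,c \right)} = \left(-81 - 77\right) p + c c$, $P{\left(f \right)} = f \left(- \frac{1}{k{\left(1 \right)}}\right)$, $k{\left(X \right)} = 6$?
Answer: $- \frac{97595}{3} \approx -32532.0$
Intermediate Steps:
$P{\left(f \right)} = - \frac{f}{6}$ ($P{\left(f \right)} = f \left(- \frac{1}{6}\right) = - \frac{f}{6}$)
$r{\left(p,c \right)} = c^{2} - 158 p$ ($r{\left(p,c \right)} = \left(-81 - 77\right) p + c^{2} = - 158 p + c^{2} = c^{2} - 158 p$)
$o = \frac{66050}{3}$ ($o = \left(-149\right)^{2} - 158 \left(\left(- \frac{1}{6}\right) \left(-7\right)\right) = 22201 - \frac{553}{3} = \frac{66050}{3} \approx 22017.0$)
$-10515 - o = -10515 - \frac{66050}{3} = - \frac{97595}{3}$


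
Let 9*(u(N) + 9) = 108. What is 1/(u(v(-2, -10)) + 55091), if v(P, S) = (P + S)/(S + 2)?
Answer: 1/55094 ≈ 1.8151e-5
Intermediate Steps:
v(P, S) = (P + S)/(2 + S)
u(N) = 3 (u(N) = -9 + (⅑)*108 = -9 + 12 = 3)
1/(u(v(-2, -10)) + 55091) = 1/(3 + 55091) = 1/55094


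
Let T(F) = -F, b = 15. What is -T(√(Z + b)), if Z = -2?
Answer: √13 ≈ 3.6056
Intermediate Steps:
-T(√(Z + b)) = -(-1)*√(-2 + 15) = -(-1)*√13 = √13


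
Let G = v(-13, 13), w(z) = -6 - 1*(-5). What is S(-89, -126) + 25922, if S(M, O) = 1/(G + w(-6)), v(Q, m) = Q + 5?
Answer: 233297/9 ≈ 25922.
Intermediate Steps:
w(z) = -1 (w(z) = -6 + 5 = -1)
v(Q, m) = 5 + Q
G = -8 (G = 5 - 13 = -8)
S(M, O) = -1/9 (S(M, O) = 1/(-8 - 1) = 1/(-9) = -1/9)
S(-89, -126) + 25922 = -1/9 + 25922 = 233297/9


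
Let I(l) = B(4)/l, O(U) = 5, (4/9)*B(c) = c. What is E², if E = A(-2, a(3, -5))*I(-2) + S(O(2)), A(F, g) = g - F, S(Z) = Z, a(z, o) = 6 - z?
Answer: 1225/4 ≈ 306.25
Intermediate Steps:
B(c) = 9*c/4
I(l) = 9/l (I(l) = ((9/4)*4)/l = 9/l)
E = -35/2 (E = ((6 - 1*3) - 1*(-2))*(9/(-2)) + 5 = ((6 - 3) + 2)*(9*(-½)) + 5 = (3 + 2)*(-9/2) + 5 = 5*(-9/2) + 5 = -45/2 + 5 = -35/2 ≈ -17.500)
E² = (-35/2)² = 1225/4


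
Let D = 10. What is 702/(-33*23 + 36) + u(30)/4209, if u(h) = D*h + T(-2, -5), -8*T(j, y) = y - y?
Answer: -304202/338123 ≈ -0.89968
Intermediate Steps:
T(j, y) = 0 (T(j, y) = -(y - y)/8 = -⅛*0 = 0)
u(h) = 10*h (u(h) = 10*h + 0 = 10*h)
702/(-33*23 + 36) + u(30)/4209 = 702/(-33*23 + 36) + (10*30)/4209 = 702/(-759 + 36) + 300*(1/4209) = 702/(-723) + 100/1403 = 702*(-1/723) + 100/1403 = -234/241 + 100/1403 = -304202/338123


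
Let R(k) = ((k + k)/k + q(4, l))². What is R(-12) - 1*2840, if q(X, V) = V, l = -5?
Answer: -2831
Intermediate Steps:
R(k) = 9 (R(k) = ((k + k)/k - 5)² = ((2*k)/k - 5)² = (2 - 5)² = (-3)² = 9)
R(-12) - 1*2840 = 9 - 1*2840 = 9 - 2840 = -2831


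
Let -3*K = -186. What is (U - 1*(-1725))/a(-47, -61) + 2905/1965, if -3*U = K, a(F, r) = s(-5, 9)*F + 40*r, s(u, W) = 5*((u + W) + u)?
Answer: 611302/866565 ≈ 0.70543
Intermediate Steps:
s(u, W) = 5*W + 10*u (s(u, W) = 5*((W + u) + u) = 5*(W + 2*u) = 5*W + 10*u)
K = 62 (K = -⅓*(-186) = 62)
a(F, r) = -5*F + 40*r (a(F, r) = (5*9 + 10*(-5))*F + 40*r = (45 - 50)*F + 40*r = -5*F + 40*r)
U = -62/3 (U = -⅓*62 = -62/3 ≈ -20.667)
(U - 1*(-1725))/a(-47, -61) + 2905/1965 = (-62/3 - 1*(-1725))/(-5*(-47) + 40*(-61)) + 2905/1965 = (-62/3 + 1725)/(235 - 2440) + 2905*(1/1965) = (5113/3)/(-2205) + 581/393 = (5113/3)*(-1/2205) + 581/393 = -5113/6615 + 581/393 = 611302/866565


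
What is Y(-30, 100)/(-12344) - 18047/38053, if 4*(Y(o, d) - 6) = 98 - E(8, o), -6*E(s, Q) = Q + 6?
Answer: -447789463/939452464 ≈ -0.47665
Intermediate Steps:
E(s, Q) = -1 - Q/6 (E(s, Q) = -(Q + 6)/6 = -(6 + Q)/6 = -1 - Q/6)
Y(o, d) = 123/4 + o/24 (Y(o, d) = 6 + (98 - (-1 - o/6))/4 = 6 + (98 + (1 + o/6))/4 = 6 + (99 + o/6)/4 = 6 + (99/4 + o/24) = 123/4 + o/24)
Y(-30, 100)/(-12344) - 18047/38053 = (123/4 + (1/24)*(-30))/(-12344) - 18047/38053 = (123/4 - 5/4)*(-1/12344) - 18047*1/38053 = (59/2)*(-1/12344) - 18047/38053 = -59/24688 - 18047/38053 = -447789463/939452464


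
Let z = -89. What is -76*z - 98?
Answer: 6666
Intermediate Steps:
-76*z - 98 = -76*(-89) - 98 = 6764 - 98 = 6666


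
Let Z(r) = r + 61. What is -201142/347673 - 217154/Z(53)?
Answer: -12586918805/6605787 ≈ -1905.4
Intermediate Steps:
Z(r) = 61 + r
-201142/347673 - 217154/Z(53) = -201142/347673 - 217154/(61 + 53) = -201142*1/347673 - 217154/114 = -201142/347673 - 217154*1/114 = -201142/347673 - 108577/57 = -12586918805/6605787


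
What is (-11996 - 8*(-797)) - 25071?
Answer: -30691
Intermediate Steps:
(-11996 - 8*(-797)) - 25071 = (-11996 + 6376) - 25071 = -5620 - 25071 = -30691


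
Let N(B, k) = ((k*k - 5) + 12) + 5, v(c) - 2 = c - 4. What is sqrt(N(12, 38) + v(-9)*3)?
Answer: sqrt(1423) ≈ 37.723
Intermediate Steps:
v(c) = -2 + c (v(c) = 2 + (c - 4) = 2 + (-4 + c) = -2 + c)
N(B, k) = 12 + k**2 (N(B, k) = ((k**2 - 5) + 12) + 5 = ((-5 + k**2) + 12) + 5 = (7 + k**2) + 5 = 12 + k**2)
sqrt(N(12, 38) + v(-9)*3) = sqrt((12 + 38**2) + (-2 - 9)*3) = sqrt((12 + 1444) - 11*3) = sqrt(1456 - 33) = sqrt(1423)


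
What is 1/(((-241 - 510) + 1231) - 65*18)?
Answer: -1/690 ≈ -0.0014493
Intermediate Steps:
1/(((-241 - 510) + 1231) - 65*18) = 1/((-751 + 1231) - 1170) = 1/(480 - 1170) = 1/(-690) = -1/690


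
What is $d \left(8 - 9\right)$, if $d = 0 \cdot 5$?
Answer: $0$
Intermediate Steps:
$d = 0$
$d \left(8 - 9\right) = 0 \left(8 - 9\right) = 0 \left(-1\right) = 0$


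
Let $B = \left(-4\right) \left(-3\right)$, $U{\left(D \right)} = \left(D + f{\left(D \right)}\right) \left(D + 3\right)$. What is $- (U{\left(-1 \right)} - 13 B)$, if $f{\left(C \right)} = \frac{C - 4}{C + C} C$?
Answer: $163$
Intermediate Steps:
$f{\left(C \right)} = -2 + \frac{C}{2}$ ($f{\left(C \right)} = \frac{-4 + C}{2 C} C = -2 + \frac{C}{2}$)
$U{\left(D \right)} = \left(-2 + \frac{3 D}{2}\right) \left(3 + D\right)$ ($U{\left(D \right)} = \left(D + \left(-2 + \frac{D}{2}\right)\right) \left(D + 3\right) = \left(-2 + \frac{3 D}{2}\right) \left(3 + D\right)$)
$B = 12$
$- (U{\left(-1 \right)} - 13 B) = - (\left(-6 + \frac{3 \left(-1\right)^{2}}{2} + \frac{5}{2} \left(-1\right)\right) - 156) = - (\left(-6 + \frac{3}{2} \cdot 1 - \frac{5}{2}\right) - 156) = - (\left(-6 + \frac{3}{2} - \frac{5}{2}\right) - 156) = - (-7 - 156) = \left(-1\right) \left(-163\right) = 163$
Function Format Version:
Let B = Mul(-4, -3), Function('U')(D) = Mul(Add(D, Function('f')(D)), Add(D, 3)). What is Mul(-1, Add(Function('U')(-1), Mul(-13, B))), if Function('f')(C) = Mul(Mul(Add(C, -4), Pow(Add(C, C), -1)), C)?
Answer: 163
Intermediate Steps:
Function('f')(C) = Add(-2, Mul(Rational(1, 2), C)) (Function('f')(C) = Mul(Mul(Add(-4, C), Pow(Mul(2, C), -1)), C) = Mul(Mul(Add(-4, C), Mul(Rational(1, 2), Pow(C, -1))), C) = Mul(Mul(Rational(1, 2), Pow(C, -1), Add(-4, C)), C) = Add(-2, Mul(Rational(1, 2), C)))
Function('U')(D) = Mul(Add(-2, Mul(Rational(3, 2), D)), Add(3, D)) (Function('U')(D) = Mul(Add(D, Add(-2, Mul(Rational(1, 2), D))), Add(D, 3)) = Mul(Add(-2, Mul(Rational(3, 2), D)), Add(3, D)))
B = 12
Mul(-1, Add(Function('U')(-1), Mul(-13, B))) = Mul(-1, Add(Add(-6, Mul(Rational(3, 2), Pow(-1, 2)), Mul(Rational(5, 2), -1)), Mul(-13, 12))) = Mul(-1, Add(Add(-6, Mul(Rational(3, 2), 1), Rational(-5, 2)), -156)) = Mul(-1, Add(Add(-6, Rational(3, 2), Rational(-5, 2)), -156)) = Mul(-1, Add(-7, -156)) = Mul(-1, -163) = 163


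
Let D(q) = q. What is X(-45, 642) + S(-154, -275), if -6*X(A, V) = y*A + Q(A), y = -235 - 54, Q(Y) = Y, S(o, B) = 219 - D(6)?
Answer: -1947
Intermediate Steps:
S(o, B) = 213 (S(o, B) = 219 - 1*6 = 219 - 6 = 213)
y = -289
X(A, V) = 48*A (X(A, V) = -(-289*A + A)/6 = -(-48)*A = 48*A)
X(-45, 642) + S(-154, -275) = 48*(-45) + 213 = -2160 + 213 = -1947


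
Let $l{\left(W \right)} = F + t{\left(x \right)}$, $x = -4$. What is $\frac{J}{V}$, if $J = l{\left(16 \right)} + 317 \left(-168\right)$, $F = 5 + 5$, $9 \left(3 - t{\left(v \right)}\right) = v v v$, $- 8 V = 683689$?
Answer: $\frac{3832984}{6153201} \approx 0.62292$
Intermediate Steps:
$V = - \frac{683689}{8}$ ($V = \left(- \frac{1}{8}\right) 683689 = - \frac{683689}{8} \approx -85461.0$)
$t{\left(v \right)} = 3 - \frac{v^{3}}{9}$ ($t{\left(v \right)} = 3 - \frac{v v v}{9} = 3 - \frac{v^{2} v}{9} = 3 - \frac{v^{3}}{9}$)
$F = 10$
$l{\left(W \right)} = \frac{181}{9}$ ($l{\left(W \right)} = 10 - \left(-3 + \frac{\left(-4\right)^{3}}{9}\right) = 10 + \left(3 - - \frac{64}{9}\right) = 10 + \left(3 + \frac{64}{9}\right) = 10 + \frac{91}{9} = \frac{181}{9}$)
$J = - \frac{479123}{9}$ ($J = \frac{181}{9} + 317 \left(-168\right) = \frac{181}{9} - 53256 = - \frac{479123}{9} \approx -53236.0$)
$\frac{J}{V} = - \frac{479123}{9 \left(- \frac{683689}{8}\right)} = \left(- \frac{479123}{9}\right) \left(- \frac{8}{683689}\right) = \frac{3832984}{6153201}$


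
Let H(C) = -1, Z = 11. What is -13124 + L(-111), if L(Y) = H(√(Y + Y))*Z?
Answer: -13135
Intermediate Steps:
L(Y) = -11 (L(Y) = -1*11 = -11)
-13124 + L(-111) = -13124 - 11 = -13135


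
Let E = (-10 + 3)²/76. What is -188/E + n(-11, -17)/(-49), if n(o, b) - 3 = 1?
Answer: -14292/49 ≈ -291.67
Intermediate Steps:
n(o, b) = 4 (n(o, b) = 3 + 1 = 4)
E = 49/76 (E = (-7)²*(1/76) = 49*(1/76) = 49/76 ≈ 0.64474)
-188/E + n(-11, -17)/(-49) = -188/49/76 + 4/(-49) = -188*76/49 + 4*(-1/49) = -14288/49 - 4/49 = -14292/49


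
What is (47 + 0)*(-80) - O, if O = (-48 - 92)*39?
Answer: 1700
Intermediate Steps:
O = -5460 (O = -140*39 = -5460)
(47 + 0)*(-80) - O = (47 + 0)*(-80) - 1*(-5460) = 47*(-80) + 5460 = -3760 + 5460 = 1700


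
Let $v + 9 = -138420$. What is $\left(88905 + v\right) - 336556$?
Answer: $-386080$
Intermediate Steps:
$v = -138429$ ($v = -9 - 138420 = -138429$)
$\left(88905 + v\right) - 336556 = \left(88905 - 138429\right) - 336556 = -49524 - 336556 = -386080$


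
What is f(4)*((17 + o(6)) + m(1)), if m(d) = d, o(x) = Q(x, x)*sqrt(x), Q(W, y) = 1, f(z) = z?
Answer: 72 + 4*sqrt(6) ≈ 81.798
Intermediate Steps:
o(x) = sqrt(x) (o(x) = 1*sqrt(x) = sqrt(x))
f(4)*((17 + o(6)) + m(1)) = 4*((17 + sqrt(6)) + 1) = 4*(18 + sqrt(6)) = 72 + 4*sqrt(6)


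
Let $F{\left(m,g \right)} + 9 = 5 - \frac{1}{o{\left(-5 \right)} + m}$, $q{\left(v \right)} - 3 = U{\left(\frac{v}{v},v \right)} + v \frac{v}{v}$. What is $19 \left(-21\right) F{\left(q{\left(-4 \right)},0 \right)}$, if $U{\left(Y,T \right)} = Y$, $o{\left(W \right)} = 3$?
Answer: $1729$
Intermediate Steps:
$q{\left(v \right)} = 4 + v$ ($q{\left(v \right)} = 3 + \left(\frac{v}{v} + v \frac{v}{v}\right) = 3 + \left(1 + v 1\right) = 3 + \left(1 + v\right) = 4 + v$)
$F{\left(m,g \right)} = -4 - \frac{1}{3 + m}$ ($F{\left(m,g \right)} = -9 + \left(5 - \frac{1}{3 + m}\right) = -4 - \frac{1}{3 + m}$)
$19 \left(-21\right) F{\left(q{\left(-4 \right)},0 \right)} = 19 \left(-21\right) \frac{-13 - 4 \left(4 - 4\right)}{3 + \left(4 - 4\right)} = - 399 \frac{-13 - 0}{3 + 0} = - 399 \frac{-13 + 0}{3} = - 399 \cdot \frac{1}{3} \left(-13\right) = \left(-399\right) \left(- \frac{13}{3}\right) = 1729$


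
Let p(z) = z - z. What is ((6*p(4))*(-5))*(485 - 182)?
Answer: 0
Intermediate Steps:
p(z) = 0
((6*p(4))*(-5))*(485 - 182) = ((6*0)*(-5))*(485 - 182) = (0*(-5))*303 = 0*303 = 0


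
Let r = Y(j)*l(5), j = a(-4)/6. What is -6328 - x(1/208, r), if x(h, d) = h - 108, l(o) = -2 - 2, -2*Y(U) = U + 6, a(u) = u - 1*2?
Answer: -1293761/208 ≈ -6220.0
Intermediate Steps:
a(u) = -2 + u (a(u) = u - 2 = -2 + u)
j = -1 (j = (-2 - 4)/6 = -6*⅙ = -1)
Y(U) = -3 - U/2 (Y(U) = -(U + 6)/2 = -(6 + U)/2 = -3 - U/2)
l(o) = -4
r = 10 (r = (-3 - ½*(-1))*(-4) = (-3 + ½)*(-4) = -5/2*(-4) = 10)
x(h, d) = -108 + h
-6328 - x(1/208, r) = -6328 - (-108 + 1/208) = -6328 - 1*(-22463/208) = -6328 + 22463/208 = -1293761/208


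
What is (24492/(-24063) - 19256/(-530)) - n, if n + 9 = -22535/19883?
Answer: 147748869858/3250969915 ≈ 45.448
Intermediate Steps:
n = -201482/19883 (n = -9 - 22535/19883 = -201482/19883 ≈ -10.133)
(24492/(-24063) - 19256/(-530)) - n = (24492/(-24063) - 19256/(-530)) - 1*(-201482/19883) = (24492*(-1/24063) - 19256*(-1/530)) + 201482/19883 = (-628/617 + 9628/265) + 201482/19883 = 5774056/163505 + 201482/19883 = 147748869858/3250969915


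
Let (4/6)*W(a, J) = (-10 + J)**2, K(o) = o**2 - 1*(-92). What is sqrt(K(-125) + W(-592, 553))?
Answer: sqrt(1831962)/2 ≈ 676.75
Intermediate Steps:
K(o) = 92 + o**2 (K(o) = o**2 + 92 = 92 + o**2)
W(a, J) = 3*(-10 + J)**2/2
sqrt(K(-125) + W(-592, 553)) = sqrt((92 + (-125)**2) + 3*(-10 + 553)**2/2) = sqrt((92 + 15625) + (3/2)*543**2) = sqrt(15717 + (3/2)*294849) = sqrt(15717 + 884547/2) = sqrt(915981/2) = sqrt(1831962)/2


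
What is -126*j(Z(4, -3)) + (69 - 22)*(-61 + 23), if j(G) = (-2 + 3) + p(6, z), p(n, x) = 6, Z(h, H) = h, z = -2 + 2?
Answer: -2668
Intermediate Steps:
z = 0
j(G) = 7 (j(G) = (-2 + 3) + 6 = 1 + 6 = 7)
-126*j(Z(4, -3)) + (69 - 22)*(-61 + 23) = -126*7 + (69 - 22)*(-61 + 23) = -882 + 47*(-38) = -882 - 1786 = -2668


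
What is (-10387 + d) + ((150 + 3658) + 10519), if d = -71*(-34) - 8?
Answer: 6346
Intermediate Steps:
d = 2406 (d = 2414 - 8 = 2406)
(-10387 + d) + ((150 + 3658) + 10519) = (-10387 + 2406) + ((150 + 3658) + 10519) = -7981 + (3808 + 10519) = -7981 + 14327 = 6346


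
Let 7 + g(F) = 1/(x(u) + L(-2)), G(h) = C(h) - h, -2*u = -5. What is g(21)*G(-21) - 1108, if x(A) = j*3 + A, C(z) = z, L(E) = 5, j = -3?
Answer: -1108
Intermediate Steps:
u = 5/2 (u = -½*(-5) = 5/2 ≈ 2.5000)
x(A) = -9 + A (x(A) = -3*3 + A = -9 + A)
G(h) = 0 (G(h) = h - h = 0)
g(F) = -23/3 (g(F) = -7 + 1/((-9 + 5/2) + 5) = -7 + 1/(-13/2 + 5) = -7 + 1/(-3/2) = -7 - ⅔ = -23/3)
g(21)*G(-21) - 1108 = -23/3*0 - 1108 = 0 - 1108 = -1108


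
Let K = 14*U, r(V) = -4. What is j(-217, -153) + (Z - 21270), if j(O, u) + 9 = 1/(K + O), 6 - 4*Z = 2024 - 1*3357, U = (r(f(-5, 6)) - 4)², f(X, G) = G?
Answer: -56884579/2716 ≈ -20944.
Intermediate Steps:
U = 64 (U = (-4 - 4)² = (-8)² = 64)
Z = 1339/4 (Z = 3/2 - (2024 - 1*3357)/4 = 3/2 - (2024 - 3357)/4 = 3/2 - ¼*(-1333) = 3/2 + 1333/4 = 1339/4 ≈ 334.75)
K = 896 (K = 14*64 = 896)
j(O, u) = -9 + 1/(896 + O)
j(-217, -153) + (Z - 21270) = (-8063 - 9*(-217))/(896 - 217) + (1339/4 - 21270) = (-8063 + 1953)/679 - 83741/4 = (1/679)*(-6110) - 83741/4 = -6110/679 - 83741/4 = -56884579/2716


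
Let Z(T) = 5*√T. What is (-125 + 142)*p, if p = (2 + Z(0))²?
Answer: 68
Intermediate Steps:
p = 4 (p = (2 + 5*√0)² = (2 + 5*0)² = (2 + 0)² = 2² = 4)
(-125 + 142)*p = (-125 + 142)*4 = 17*4 = 68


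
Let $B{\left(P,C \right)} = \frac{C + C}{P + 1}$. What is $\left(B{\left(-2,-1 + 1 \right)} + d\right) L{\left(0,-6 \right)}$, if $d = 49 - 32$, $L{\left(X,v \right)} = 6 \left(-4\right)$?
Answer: $-408$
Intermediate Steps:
$L{\left(X,v \right)} = -24$
$d = 17$
$B{\left(P,C \right)} = \frac{2 C}{1 + P}$
$\left(B{\left(-2,-1 + 1 \right)} + d\right) L{\left(0,-6 \right)} = \left(\frac{2 \left(-1 + 1\right)}{1 - 2} + 17\right) \left(-24\right) = \left(2 \cdot 0 \frac{1}{-1} + 17\right) \left(-24\right) = \left(2 \cdot 0 \left(-1\right) + 17\right) \left(-24\right) = \left(0 + 17\right) \left(-24\right) = 17 \left(-24\right) = -408$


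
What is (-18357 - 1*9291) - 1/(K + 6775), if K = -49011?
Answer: -1167740927/42236 ≈ -27648.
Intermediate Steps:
(-18357 - 1*9291) - 1/(K + 6775) = (-18357 - 1*9291) - 1/(-49011 + 6775) = (-18357 - 9291) - 1/(-42236) = -27648 - 1*(-1/42236) = -27648 + 1/42236 = -1167740927/42236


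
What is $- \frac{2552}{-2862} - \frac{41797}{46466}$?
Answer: $- \frac{74413}{9498978} \approx -0.0078338$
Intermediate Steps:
$- \frac{2552}{-2862} - \frac{41797}{46466} = \left(-2552\right) \left(- \frac{1}{2862}\right) - \frac{5971}{6638} = \frac{1276}{1431} - \frac{5971}{6638} = - \frac{74413}{9498978}$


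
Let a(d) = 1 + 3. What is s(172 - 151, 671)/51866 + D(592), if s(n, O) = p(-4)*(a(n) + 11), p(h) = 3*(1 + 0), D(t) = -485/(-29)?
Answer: 25156315/1504114 ≈ 16.725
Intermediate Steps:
a(d) = 4
D(t) = 485/29 (D(t) = -485*(-1/29) = 485/29)
p(h) = 3 (p(h) = 3*1 = 3)
s(n, O) = 45 (s(n, O) = 3*(4 + 11) = 3*15 = 45)
s(172 - 151, 671)/51866 + D(592) = 45/51866 + 485/29 = 25156315/1504114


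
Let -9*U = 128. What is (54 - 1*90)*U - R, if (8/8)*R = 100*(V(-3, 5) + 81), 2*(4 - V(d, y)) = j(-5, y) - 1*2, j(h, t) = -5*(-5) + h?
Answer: -7088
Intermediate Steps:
U = -128/9 (U = -⅑*128 = -128/9 ≈ -14.222)
j(h, t) = 25 + h
V(d, y) = -5 (V(d, y) = 4 - ((25 - 5) - 1*2)/2 = 4 - (20 - 2)/2 = 4 - ½*18 = 4 - 9 = -5)
R = 7600 (R = 100*(-5 + 81) = 100*76 = 7600)
(54 - 1*90)*U - R = (54 - 1*90)*(-128/9) - 1*7600 = (54 - 90)*(-128/9) - 7600 = -36*(-128/9) - 7600 = 512 - 7600 = -7088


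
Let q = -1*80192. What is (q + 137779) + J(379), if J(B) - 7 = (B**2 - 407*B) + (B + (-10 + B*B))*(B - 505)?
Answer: -18098278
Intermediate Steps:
q = -80192
J(B) = 7 + B**2 - 407*B + (-505 + B)*(-10 + B + B**2) (J(B) = 7 + ((B**2 - 407*B) + (B + (-10 + B*B))*(B - 505)) = 7 + ((B**2 - 407*B) + (B + (-10 + B**2))*(-505 + B)) = 7 + ((B**2 - 407*B) + (-10 + B + B**2)*(-505 + B)) = 7 + ((B**2 - 407*B) + (-505 + B)*(-10 + B + B**2)) = 7 + (B**2 - 407*B + (-505 + B)*(-10 + B + B**2)) = 7 + B**2 - 407*B + (-505 + B)*(-10 + B + B**2))
(q + 137779) + J(379) = (-80192 + 137779) + (5057 + 379**3 - 922*379 - 503*379**2) = 57587 + (5057 + 54439939 - 349438 - 503*143641) = 57587 + (5057 + 54439939 - 349438 - 72251423) = 57587 - 18155865 = -18098278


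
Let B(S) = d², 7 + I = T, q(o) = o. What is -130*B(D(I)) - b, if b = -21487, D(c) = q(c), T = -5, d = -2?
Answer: 20967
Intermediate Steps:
I = -12 (I = -7 - 5 = -12)
D(c) = c
B(S) = 4 (B(S) = (-2)² = 4)
-130*B(D(I)) - b = -130*4 - 1*(-21487) = -520 + 21487 = 20967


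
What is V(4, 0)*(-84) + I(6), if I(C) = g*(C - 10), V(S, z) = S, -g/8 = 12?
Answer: 48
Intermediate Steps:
g = -96 (g = -8*12 = -96)
I(C) = 960 - 96*C (I(C) = -96*(C - 10) = -96*(-10 + C) = 960 - 96*C)
V(4, 0)*(-84) + I(6) = 4*(-84) + (960 - 96*6) = -336 + (960 - 576) = -336 + 384 = 48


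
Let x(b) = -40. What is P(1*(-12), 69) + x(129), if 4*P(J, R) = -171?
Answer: -331/4 ≈ -82.750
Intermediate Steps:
P(J, R) = -171/4 (P(J, R) = (¼)*(-171) = -171/4)
P(1*(-12), 69) + x(129) = -171/4 - 40 = -331/4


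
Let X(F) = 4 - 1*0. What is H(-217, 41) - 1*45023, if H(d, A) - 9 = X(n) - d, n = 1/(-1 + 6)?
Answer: -44793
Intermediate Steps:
n = ⅕ (n = 1/5 = ⅕ ≈ 0.20000)
X(F) = 4 (X(F) = 4 + 0 = 4)
H(d, A) = 13 - d (H(d, A) = 9 + (4 - d) = 13 - d)
H(-217, 41) - 1*45023 = (13 - 1*(-217)) - 1*45023 = (13 + 217) - 45023 = 230 - 45023 = -44793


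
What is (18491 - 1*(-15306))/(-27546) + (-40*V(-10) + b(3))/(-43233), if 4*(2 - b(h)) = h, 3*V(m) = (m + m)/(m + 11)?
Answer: -2937051467/2381792436 ≈ -1.2331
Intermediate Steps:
V(m) = 2*m/(3*(11 + m)) (V(m) = ((m + m)/(m + 11))/3 = ((2*m)/(11 + m))/3 = (2*m/(11 + m))/3 = 2*m/(3*(11 + m)))
b(h) = 2 - h/4
(18491 - 1*(-15306))/(-27546) + (-40*V(-10) + b(3))/(-43233) = (18491 - 1*(-15306))/(-27546) + (-80*(-10)/(3*(11 - 10)) + (2 - 1/4*3))/(-43233) = (18491 + 15306)*(-1/27546) + (-80*(-10)/(3*1) + (2 - 3/4))*(-1/43233) = 33797*(-1/27546) + (-80*(-10)/3 + 5/4)*(-1/43233) = -33797/27546 + (-40*(-20/3) + 5/4)*(-1/43233) = -33797/27546 + (800/3 + 5/4)*(-1/43233) = -33797/27546 + (3215/12)*(-1/43233) = -33797/27546 - 3215/518796 = -2937051467/2381792436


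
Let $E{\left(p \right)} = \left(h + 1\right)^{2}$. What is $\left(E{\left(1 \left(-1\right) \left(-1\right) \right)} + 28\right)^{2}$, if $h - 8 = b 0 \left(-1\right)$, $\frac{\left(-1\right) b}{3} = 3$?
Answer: $11881$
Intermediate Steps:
$b = -9$ ($b = \left(-3\right) 3 = -9$)
$h = 8$ ($h = 8 + \left(-9\right) 0 \left(-1\right) = 8 + 0 \left(-1\right) = 8 + 0 = 8$)
$E{\left(p \right)} = 81$ ($E{\left(p \right)} = \left(8 + 1\right)^{2} = 9^{2} = 81$)
$\left(E{\left(1 \left(-1\right) \left(-1\right) \right)} + 28\right)^{2} = \left(81 + 28\right)^{2} = 109^{2} = 11881$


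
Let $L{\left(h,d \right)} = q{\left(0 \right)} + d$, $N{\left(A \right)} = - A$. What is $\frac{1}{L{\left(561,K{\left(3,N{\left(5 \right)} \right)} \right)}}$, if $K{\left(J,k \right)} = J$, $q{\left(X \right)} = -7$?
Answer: $- \frac{1}{4} \approx -0.25$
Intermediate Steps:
$L{\left(h,d \right)} = -7 + d$
$\frac{1}{L{\left(561,K{\left(3,N{\left(5 \right)} \right)} \right)}} = \frac{1}{-7 + 3} = \frac{1}{-4} = - \frac{1}{4}$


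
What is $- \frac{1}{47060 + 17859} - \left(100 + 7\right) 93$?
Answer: $- \frac{646008970}{64919} \approx -9951.0$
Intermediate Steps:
$- \frac{1}{47060 + 17859} - \left(100 + 7\right) 93 = - \frac{1}{64919} - 107 \cdot 93 = \left(-1\right) \frac{1}{64919} - 9951 = - \frac{1}{64919} - 9951 = - \frac{646008970}{64919}$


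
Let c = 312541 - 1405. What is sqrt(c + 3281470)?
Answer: sqrt(3592606) ≈ 1895.4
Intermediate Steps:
c = 311136
sqrt(c + 3281470) = sqrt(311136 + 3281470) = sqrt(3592606)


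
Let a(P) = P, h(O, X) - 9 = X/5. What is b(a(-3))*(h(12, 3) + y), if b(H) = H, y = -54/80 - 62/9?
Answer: -733/120 ≈ -6.1083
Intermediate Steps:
h(O, X) = 9 + X/5
y = -2723/360 (y = -54*1/80 - 62*⅑ = -27/40 - 62/9 = -2723/360 ≈ -7.5639)
b(a(-3))*(h(12, 3) + y) = -3*((9 + (⅕)*3) - 2723/360) = -3*((9 + ⅗) - 2723/360) = -3*(48/5 - 2723/360) = -3*733/360 = -733/120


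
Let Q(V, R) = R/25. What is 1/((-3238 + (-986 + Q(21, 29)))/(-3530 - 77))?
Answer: 90175/105571 ≈ 0.85416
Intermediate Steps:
Q(V, R) = R/25 (Q(V, R) = R*(1/25) = R/25)
1/((-3238 + (-986 + Q(21, 29)))/(-3530 - 77)) = 1/((-3238 + (-986 + (1/25)*29))/(-3530 - 77)) = 1/((-3238 + (-986 + 29/25))/(-3607)) = 1/((-3238 - 24621/25)*(-1/3607)) = 1/(-105571/25*(-1/3607)) = 1/(105571/90175) = 90175/105571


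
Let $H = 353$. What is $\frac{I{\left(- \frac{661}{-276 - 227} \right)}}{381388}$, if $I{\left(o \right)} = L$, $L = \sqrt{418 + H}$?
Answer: $\frac{\sqrt{771}}{381388} \approx 7.2805 \cdot 10^{-5}$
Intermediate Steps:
$L = \sqrt{771}$ ($L = \sqrt{418 + 353} = \sqrt{771} \approx 27.767$)
$I{\left(o \right)} = \sqrt{771}$
$\frac{I{\left(- \frac{661}{-276 - 227} \right)}}{381388} = \frac{\sqrt{771}}{381388}$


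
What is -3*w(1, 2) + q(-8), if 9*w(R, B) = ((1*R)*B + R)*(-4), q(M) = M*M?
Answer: 68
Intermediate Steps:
q(M) = M²
w(R, B) = -4*R/9 - 4*B*R/9 (w(R, B) = (((1*R)*B + R)*(-4))/9 = ((R*B + R)*(-4))/9 = ((B*R + R)*(-4))/9 = ((R + B*R)*(-4))/9 = (-4*R - 4*B*R)/9 = -4*R/9 - 4*B*R/9)
-3*w(1, 2) + q(-8) = -(-4)*(1 + 2)/3 + (-8)² = -(-4)*3/3 + 64 = -3*(-4/3) + 64 = 4 + 64 = 68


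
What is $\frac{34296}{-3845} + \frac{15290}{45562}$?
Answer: $- \frac{68354741}{7962995} \approx -8.584$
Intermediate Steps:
$\frac{34296}{-3845} + \frac{15290}{45562} = 34296 \left(- \frac{1}{3845}\right) + 15290 \cdot \frac{1}{45562} = - \frac{34296}{3845} + \frac{695}{2071} = - \frac{68354741}{7962995}$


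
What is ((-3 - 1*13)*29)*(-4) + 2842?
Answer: 4698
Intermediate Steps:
((-3 - 1*13)*29)*(-4) + 2842 = ((-3 - 13)*29)*(-4) + 2842 = -16*29*(-4) + 2842 = -464*(-4) + 2842 = 1856 + 2842 = 4698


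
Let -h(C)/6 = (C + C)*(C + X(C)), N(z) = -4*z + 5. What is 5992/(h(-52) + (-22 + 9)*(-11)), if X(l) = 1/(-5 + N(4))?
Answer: -749/4043 ≈ -0.18526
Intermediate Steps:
N(z) = 5 - 4*z
X(l) = -1/16 (X(l) = 1/(-5 + (5 - 4*4)) = 1/(-5 + (5 - 16)) = 1/(-5 - 11) = 1/(-16) = -1/16)
h(C) = -12*C*(-1/16 + C) (h(C) = -6*(C + C)*(C - 1/16) = -6*2*C*(-1/16 + C) = -12*C*(-1/16 + C))
5992/(h(-52) + (-22 + 9)*(-11)) = 5992/((¾)*(-52)*(1 - 16*(-52)) + (-22 + 9)*(-11)) = 5992/((¾)*(-52)*(1 + 832) - 13*(-11)) = 5992/((¾)*(-52)*833 + 143) = 5992/(-32487 + 143) = 5992/(-32344) = 5992*(-1/32344) = -749/4043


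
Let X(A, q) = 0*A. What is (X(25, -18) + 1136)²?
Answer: 1290496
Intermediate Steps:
X(A, q) = 0
(X(25, -18) + 1136)² = (0 + 1136)² = 1136² = 1290496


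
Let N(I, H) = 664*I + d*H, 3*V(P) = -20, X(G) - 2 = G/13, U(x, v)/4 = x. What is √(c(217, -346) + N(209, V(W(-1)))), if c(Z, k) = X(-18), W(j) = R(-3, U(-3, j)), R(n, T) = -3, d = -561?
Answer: 2*√6021327/13 ≈ 377.51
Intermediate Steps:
U(x, v) = 4*x
X(G) = 2 + G/13
W(j) = -3
V(P) = -20/3 (V(P) = (⅓)*(-20) = -20/3)
c(Z, k) = 8/13 (c(Z, k) = 2 + (1/13)*(-18) = 2 - 18/13 = 8/13)
N(I, H) = -561*H + 664*I (N(I, H) = 664*I - 561*H = -561*H + 664*I)
√(c(217, -346) + N(209, V(W(-1)))) = √(8/13 + (-561*(-20/3) + 664*209)) = √(8/13 + (3740 + 138776)) = √(8/13 + 142516) = √(1852716/13) = 2*√6021327/13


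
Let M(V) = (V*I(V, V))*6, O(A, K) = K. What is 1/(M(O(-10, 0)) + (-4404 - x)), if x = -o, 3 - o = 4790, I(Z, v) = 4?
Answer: -1/9191 ≈ -0.00010880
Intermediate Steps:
o = -4787 (o = 3 - 1*4790 = 3 - 4790 = -4787)
M(V) = 24*V (M(V) = (V*4)*6 = (4*V)*6 = 24*V)
x = 4787 (x = -1*(-4787) = 4787)
1/(M(O(-10, 0)) + (-4404 - x)) = 1/(24*0 + (-4404 - 1*4787)) = 1/(0 + (-4404 - 4787)) = 1/(0 - 9191) = 1/(-9191) = -1/9191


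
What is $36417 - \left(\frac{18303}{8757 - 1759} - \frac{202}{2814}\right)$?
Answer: $\frac{358543510039}{9846186} \approx 36414.0$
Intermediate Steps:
$36417 - \left(\frac{18303}{8757 - 1759} - \frac{202}{2814}\right) = 36417 - \left(\frac{18303}{8757 - 1759} - \frac{101}{1407}\right) = 36417 - \left(\frac{18303}{6998} - \frac{101}{1407}\right) = 36417 - \frac{25045523}{9846186} = \frac{358543510039}{9846186}$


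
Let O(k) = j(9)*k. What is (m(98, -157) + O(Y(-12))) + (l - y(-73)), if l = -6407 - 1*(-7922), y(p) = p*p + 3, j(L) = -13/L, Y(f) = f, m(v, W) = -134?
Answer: -11801/3 ≈ -3933.7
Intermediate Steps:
y(p) = 3 + p² (y(p) = p² + 3 = 3 + p²)
l = 1515 (l = -6407 + 7922 = 1515)
O(k) = -13*k/9 (O(k) = (-13/9)*k = (-13*⅑)*k = -13*k/9)
(m(98, -157) + O(Y(-12))) + (l - y(-73)) = (-134 - 13/9*(-12)) + (1515 - (3 + (-73)²)) = (-134 + 52/3) + (1515 - (3 + 5329)) = -350/3 + (1515 - 1*5332) = -350/3 + (1515 - 5332) = -350/3 - 3817 = -11801/3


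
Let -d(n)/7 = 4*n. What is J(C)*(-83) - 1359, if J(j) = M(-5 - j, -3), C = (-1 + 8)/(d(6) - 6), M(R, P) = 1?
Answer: -1442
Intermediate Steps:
d(n) = -28*n
C = -7/174 (C = (-1 + 8)/(-28*6 - 6) = 7/(-168 - 6) = 7/(-174) = 7*(-1/174) = -7/174 ≈ -0.040230)
J(j) = 1
J(C)*(-83) - 1359 = 1*(-83) - 1359 = -83 - 1359 = -1442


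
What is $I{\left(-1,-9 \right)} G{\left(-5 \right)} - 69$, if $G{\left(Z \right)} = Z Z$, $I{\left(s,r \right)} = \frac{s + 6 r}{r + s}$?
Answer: $\frac{137}{2} \approx 68.5$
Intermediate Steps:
$I{\left(s,r \right)} = \frac{s + 6 r}{r + s}$
$G{\left(Z \right)} = Z^{2}$
$I{\left(-1,-9 \right)} G{\left(-5 \right)} - 69 = \frac{-1 + 6 \left(-9\right)}{-9 - 1} \left(-5\right)^{2} - 69 = \frac{-1 - 54}{-10} \cdot 25 - 69 = \left(- \frac{1}{10}\right) \left(-55\right) 25 - 69 = \frac{11}{2} \cdot 25 - 69 = \frac{275}{2} - 69 = \frac{137}{2}$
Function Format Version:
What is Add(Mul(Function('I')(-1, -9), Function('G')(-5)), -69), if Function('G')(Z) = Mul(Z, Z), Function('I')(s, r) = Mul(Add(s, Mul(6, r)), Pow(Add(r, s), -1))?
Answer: Rational(137, 2) ≈ 68.500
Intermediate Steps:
Function('I')(s, r) = Mul(Pow(Add(r, s), -1), Add(s, Mul(6, r)))
Function('G')(Z) = Pow(Z, 2)
Add(Mul(Function('I')(-1, -9), Function('G')(-5)), -69) = Add(Mul(Mul(Pow(Add(-9, -1), -1), Add(-1, Mul(6, -9))), Pow(-5, 2)), -69) = Add(Mul(Mul(Pow(-10, -1), Add(-1, -54)), 25), -69) = Add(Mul(Mul(Rational(-1, 10), -55), 25), -69) = Add(Mul(Rational(11, 2), 25), -69) = Add(Rational(275, 2), -69) = Rational(137, 2)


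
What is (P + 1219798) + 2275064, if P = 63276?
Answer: 3558138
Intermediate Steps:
(P + 1219798) + 2275064 = (63276 + 1219798) + 2275064 = 1283074 + 2275064 = 3558138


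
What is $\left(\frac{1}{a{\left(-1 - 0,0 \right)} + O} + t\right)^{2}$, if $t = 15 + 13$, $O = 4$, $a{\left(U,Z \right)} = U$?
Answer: $\frac{7225}{9} \approx 802.78$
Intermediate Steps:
$t = 28$
$\left(\frac{1}{a{\left(-1 - 0,0 \right)} + O} + t\right)^{2} = \left(\frac{1}{\left(-1 - 0\right) + 4} + 28\right)^{2} = \left(\frac{1}{\left(-1 + 0\right) + 4} + 28\right)^{2} = \left(\frac{1}{-1 + 4} + 28\right)^{2} = \left(\frac{1}{3} + 28\right)^{2} = \left(\frac{85}{3}\right)^{2} = \frac{7225}{9}$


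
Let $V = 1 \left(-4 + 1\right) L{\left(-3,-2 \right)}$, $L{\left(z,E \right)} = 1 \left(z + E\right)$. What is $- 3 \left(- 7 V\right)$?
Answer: $315$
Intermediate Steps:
$L{\left(z,E \right)} = E + z$ ($L{\left(z,E \right)} = 1 \left(E + z\right) = E + z$)
$V = 15$ ($V = 1 \left(-4 + 1\right) \left(-2 - 3\right) = 1 \left(-3\right) \left(-5\right) = \left(-3\right) \left(-5\right) = 15$)
$- 3 \left(- 7 V\right) = - 3 \left(\left(-7\right) 15\right) = \left(-3\right) \left(-105\right) = 315$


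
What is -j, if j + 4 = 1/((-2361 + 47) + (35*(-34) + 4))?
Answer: 14001/3500 ≈ 4.0003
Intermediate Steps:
j = -14001/3500 (j = -4 + 1/((-2361 + 47) + (35*(-34) + 4)) = -4 + 1/(-2314 + (-1190 + 4)) = -4 + 1/(-2314 - 1186) = -4 + 1/(-3500) = -4 - 1/3500 = -14001/3500 ≈ -4.0003)
-j = -1*(-14001/3500) = 14001/3500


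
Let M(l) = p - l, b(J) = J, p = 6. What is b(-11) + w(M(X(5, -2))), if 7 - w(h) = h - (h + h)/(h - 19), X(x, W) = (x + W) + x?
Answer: -38/21 ≈ -1.8095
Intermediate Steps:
X(x, W) = W + 2*x (X(x, W) = (W + x) + x = W + 2*x)
M(l) = 6 - l
w(h) = 7 - h + 2*h/(-19 + h) (w(h) = 7 - (h - (h + h)/(h - 19)) = 7 - (h - 2*h/(-19 + h)) = 7 + (-h + 2*h/(-19 + h)) = 7 - h + 2*h/(-19 + h))
b(-11) + w(M(X(5, -2))) = -11 + (-133 - (6 - (-2 + 2*5))² + 28*(6 - (-2 + 2*5)))/(-19 + (6 - (-2 + 2*5))) = -11 + (-133 - (6 - (-2 + 10))² + 28*(6 - (-2 + 10)))/(-19 + (6 - (-2 + 10))) = -11 + (-133 - (6 - 1*8)² + 28*(6 - 1*8))/(-19 + (6 - 1*8)) = -11 + (-133 - (6 - 8)² + 28*(6 - 8))/(-19 + (6 - 8)) = -11 + (-133 - 1*(-2)² + 28*(-2))/(-19 - 2) = -11 + (-133 - 1*4 - 56)/(-21) = -11 - (-133 - 4 - 56)/21 = -11 - 1/21*(-193) = -11 + 193/21 = -38/21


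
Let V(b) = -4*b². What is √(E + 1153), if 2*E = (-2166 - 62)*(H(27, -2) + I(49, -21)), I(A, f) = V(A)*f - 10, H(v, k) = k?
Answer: I*√224661455 ≈ 14989.0*I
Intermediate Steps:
I(A, f) = -10 - 4*f*A² (I(A, f) = (-4*A²)*f - 10 = -4*f*A² - 10 = -10 - 4*f*A²)
E = -224662608 (E = ((-2166 - 62)*(-2 + (-10 - 4*(-21)*49²)))/2 = (-2228*(-2 + (-10 - 4*(-21)*2401)))/2 = (-2228*(-2 + (-10 + 201684)))/2 = (-2228*(-2 + 201674))/2 = (-2228*201672)/2 = (½)*(-449325216) = -224662608)
√(E + 1153) = √(-224662608 + 1153) = √(-224661455) = I*√224661455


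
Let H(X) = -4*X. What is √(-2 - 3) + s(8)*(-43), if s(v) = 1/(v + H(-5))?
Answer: -43/28 + I*√5 ≈ -1.5357 + 2.2361*I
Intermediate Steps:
s(v) = 1/(20 + v) (s(v) = 1/(v - 4*(-5)) = 1/(v + 20) = 1/(20 + v))
√(-2 - 3) + s(8)*(-43) = √(-2 - 3) - 43/(20 + 8) = √(-5) - 43/28 = I*√5 + (1/28)*(-43) = I*√5 - 43/28 = -43/28 + I*√5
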